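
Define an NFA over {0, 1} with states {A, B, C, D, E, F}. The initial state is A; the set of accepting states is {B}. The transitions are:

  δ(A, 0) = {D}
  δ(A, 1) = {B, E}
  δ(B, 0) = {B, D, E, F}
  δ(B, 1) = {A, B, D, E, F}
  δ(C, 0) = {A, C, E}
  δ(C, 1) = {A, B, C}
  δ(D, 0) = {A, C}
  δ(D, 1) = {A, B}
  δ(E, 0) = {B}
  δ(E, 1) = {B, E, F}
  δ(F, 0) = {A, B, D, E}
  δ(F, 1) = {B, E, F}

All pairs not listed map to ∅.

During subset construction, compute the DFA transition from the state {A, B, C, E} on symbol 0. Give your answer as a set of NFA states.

δ(A,0) = {D}; δ(B,0) = {B, D, E, F}; δ(C,0) = {A, C, E}; δ(E,0) = {B}.
Union: {A, B, C, D, E, F}.

{A, B, C, D, E, F}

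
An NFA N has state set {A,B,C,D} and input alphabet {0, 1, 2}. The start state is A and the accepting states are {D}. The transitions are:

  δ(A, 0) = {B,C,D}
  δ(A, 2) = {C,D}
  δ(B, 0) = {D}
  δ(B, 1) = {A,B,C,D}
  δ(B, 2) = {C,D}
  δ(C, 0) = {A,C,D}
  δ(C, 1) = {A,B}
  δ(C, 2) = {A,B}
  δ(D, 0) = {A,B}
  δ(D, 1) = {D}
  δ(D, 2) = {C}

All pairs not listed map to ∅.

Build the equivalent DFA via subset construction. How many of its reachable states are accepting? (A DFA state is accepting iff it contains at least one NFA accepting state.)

Start state of the DFA: {A}.
{A} --0--> {B,C,D}  [new]
{A} --1--> ∅  [new]
{A} --2--> {C,D}  [new]
{B,C,D} --0--> {A,B,C,D}  [new]
{B,C,D} --1--> {A,B,C,D}  [seen]
{B,C,D} --2--> {A,B,C,D}  [seen]
∅ --0--> ∅  [seen]
∅ --1--> ∅  [seen]
∅ --2--> ∅  [seen]
{C,D} --0--> {A,B,C,D}  [seen]
{C,D} --1--> {A,B,D}  [new]
{C,D} --2--> {A,B,C}  [new]
{A,B,C,D} --0--> {A,B,C,D}  [seen]
{A,B,C,D} --1--> {A,B,C,D}  [seen]
{A,B,C,D} --2--> {A,B,C,D}  [seen]
{A,B,D} --0--> {A,B,C,D}  [seen]
{A,B,D} --1--> {A,B,C,D}  [seen]
{A,B,D} --2--> {C,D}  [seen]
{A,B,C} --0--> {A,B,C,D}  [seen]
{A,B,C} --1--> {A,B,C,D}  [seen]
{A,B,C} --2--> {A,B,C,D}  [seen]
Reachable DFA states: {A}, {B,C,D}, ∅, {C,D}, {A,B,C,D}, {A,B,D}, {A,B,C}.
Accepting DFA states (contain an NFA accepting state): {B,C,D}, {C,D}, {A,B,C,D}, {A,B,D}.

4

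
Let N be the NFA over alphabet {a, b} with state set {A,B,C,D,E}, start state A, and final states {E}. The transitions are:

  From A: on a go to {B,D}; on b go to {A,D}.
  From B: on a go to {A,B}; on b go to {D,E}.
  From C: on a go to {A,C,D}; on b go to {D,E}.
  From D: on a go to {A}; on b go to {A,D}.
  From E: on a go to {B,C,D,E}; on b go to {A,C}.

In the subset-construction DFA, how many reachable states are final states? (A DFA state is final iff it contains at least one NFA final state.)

3

Start state of the DFA: {A}.
{A} --a--> {B,D}  [new]
{A} --b--> {A,D}  [new]
{B,D} --a--> {A,B}  [new]
{B,D} --b--> {A,D,E}  [new]
{A,D} --a--> {A,B,D}  [new]
{A,D} --b--> {A,D}  [seen]
{A,B} --a--> {A,B,D}  [seen]
{A,B} --b--> {A,D,E}  [seen]
{A,D,E} --a--> {A,B,C,D,E}  [new]
{A,D,E} --b--> {A,C,D}  [new]
{A,B,D} --a--> {A,B,D}  [seen]
{A,B,D} --b--> {A,D,E}  [seen]
{A,B,C,D,E} --a--> {A,B,C,D,E}  [seen]
{A,B,C,D,E} --b--> {A,C,D,E}  [new]
{A,C,D} --a--> {A,B,C,D}  [new]
{A,C,D} --b--> {A,D,E}  [seen]
{A,C,D,E} --a--> {A,B,C,D,E}  [seen]
{A,C,D,E} --b--> {A,C,D,E}  [seen]
{A,B,C,D} --a--> {A,B,C,D}  [seen]
{A,B,C,D} --b--> {A,D,E}  [seen]
Reachable DFA states: {A}, {B,D}, {A,D}, {A,B}, {A,D,E}, {A,B,D}, {A,B,C,D,E}, {A,C,D}, {A,C,D,E}, {A,B,C,D}.
Accepting DFA states (contain an NFA accepting state): {A,D,E}, {A,B,C,D,E}, {A,C,D,E}.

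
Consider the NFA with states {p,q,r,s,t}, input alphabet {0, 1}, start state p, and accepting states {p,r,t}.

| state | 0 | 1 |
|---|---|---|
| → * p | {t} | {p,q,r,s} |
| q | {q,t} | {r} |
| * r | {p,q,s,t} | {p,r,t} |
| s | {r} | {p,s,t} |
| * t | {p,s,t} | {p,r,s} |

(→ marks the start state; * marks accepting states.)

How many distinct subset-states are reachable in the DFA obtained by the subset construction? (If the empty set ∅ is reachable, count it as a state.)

Start state of the DFA: {p}.
{p} --0--> {t}  [new]
{p} --1--> {p,q,r,s}  [new]
{t} --0--> {p,s,t}  [new]
{t} --1--> {p,r,s}  [new]
{p,q,r,s} --0--> {p,q,r,s,t}  [new]
{p,q,r,s} --1--> {p,q,r,s,t}  [seen]
{p,s,t} --0--> {p,r,s,t}  [new]
{p,s,t} --1--> {p,q,r,s,t}  [seen]
{p,r,s} --0--> {p,q,r,s,t}  [seen]
{p,r,s} --1--> {p,q,r,s,t}  [seen]
{p,q,r,s,t} --0--> {p,q,r,s,t}  [seen]
{p,q,r,s,t} --1--> {p,q,r,s,t}  [seen]
{p,r,s,t} --0--> {p,q,r,s,t}  [seen]
{p,r,s,t} --1--> {p,q,r,s,t}  [seen]
Reachable DFA states: {p}, {t}, {p,q,r,s}, {p,s,t}, {p,r,s}, {p,q,r,s,t}, {p,r,s,t}.

7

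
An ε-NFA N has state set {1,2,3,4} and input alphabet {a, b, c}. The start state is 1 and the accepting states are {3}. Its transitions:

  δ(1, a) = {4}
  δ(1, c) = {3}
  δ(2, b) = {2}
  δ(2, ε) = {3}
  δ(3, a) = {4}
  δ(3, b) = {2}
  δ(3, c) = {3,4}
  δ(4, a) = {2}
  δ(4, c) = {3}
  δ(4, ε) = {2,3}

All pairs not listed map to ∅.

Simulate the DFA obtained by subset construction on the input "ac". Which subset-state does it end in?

Start: {1}.
δ(1,a) = {4}.
Union: {4}.
ε-closure gives {2,3,4}.
After a: {2,3,4}.
δ(2,c) = ∅; δ(3,c) = {3,4}; δ(4,c) = {3}.
Union: {3,4}.
ε-closure gives {2,3,4}.
After c: {2,3,4}.

{2,3,4}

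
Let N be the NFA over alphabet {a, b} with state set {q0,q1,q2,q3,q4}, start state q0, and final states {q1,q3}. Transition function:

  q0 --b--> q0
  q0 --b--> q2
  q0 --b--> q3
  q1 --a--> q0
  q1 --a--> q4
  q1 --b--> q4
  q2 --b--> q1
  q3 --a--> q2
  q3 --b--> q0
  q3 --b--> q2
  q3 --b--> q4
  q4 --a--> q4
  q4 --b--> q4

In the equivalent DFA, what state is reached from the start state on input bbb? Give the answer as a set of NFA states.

Start: {q0}.
δ(q0,b) = {q0,q2,q3}.
Union: {q0,q2,q3}.
After b: {q0,q2,q3}.
δ(q0,b) = {q0,q2,q3}; δ(q2,b) = {q1}; δ(q3,b) = {q0,q2,q4}.
Union: {q0,q1,q2,q3,q4}.
After b: {q0,q1,q2,q3,q4}.
δ(q0,b) = {q0,q2,q3}; δ(q1,b) = {q4}; δ(q2,b) = {q1}; δ(q3,b) = {q0,q2,q4}; δ(q4,b) = {q4}.
Union: {q0,q1,q2,q3,q4}.
After b: {q0,q1,q2,q3,q4}.

{q0,q1,q2,q3,q4}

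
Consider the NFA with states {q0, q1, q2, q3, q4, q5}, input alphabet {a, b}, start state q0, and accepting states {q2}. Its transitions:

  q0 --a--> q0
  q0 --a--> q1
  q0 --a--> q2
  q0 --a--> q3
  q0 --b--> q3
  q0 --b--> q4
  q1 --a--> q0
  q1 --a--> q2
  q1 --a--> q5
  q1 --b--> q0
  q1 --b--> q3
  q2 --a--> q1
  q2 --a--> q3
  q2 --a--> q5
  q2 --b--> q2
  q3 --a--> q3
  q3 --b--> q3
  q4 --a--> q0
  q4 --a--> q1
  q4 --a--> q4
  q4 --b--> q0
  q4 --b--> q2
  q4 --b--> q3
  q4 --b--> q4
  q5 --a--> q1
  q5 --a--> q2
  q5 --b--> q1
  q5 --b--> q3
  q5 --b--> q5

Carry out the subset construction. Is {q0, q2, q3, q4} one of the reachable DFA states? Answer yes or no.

Start state of the DFA: {q0}.
{q0} --a--> {q0, q1, q2, q3}  [new]
{q0} --b--> {q3, q4}  [new]
{q0, q1, q2, q3} --a--> {q0, q1, q2, q3, q5}  [new]
{q0, q1, q2, q3} --b--> {q0, q2, q3, q4}  [new]
{q3, q4} --a--> {q0, q1, q3, q4}  [new]
{q3, q4} --b--> {q0, q2, q3, q4}  [seen]
{q0, q1, q2, q3, q5} --a--> {q0, q1, q2, q3, q5}  [seen]
{q0, q1, q2, q3, q5} --b--> {q0, q1, q2, q3, q4, q5}  [new]
{q0, q2, q3, q4} --a--> {q0, q1, q2, q3, q4, q5}  [seen]
{q0, q2, q3, q4} --b--> {q0, q2, q3, q4}  [seen]
{q0, q1, q3, q4} --a--> {q0, q1, q2, q3, q4, q5}  [seen]
{q0, q1, q3, q4} --b--> {q0, q2, q3, q4}  [seen]
{q0, q1, q2, q3, q4, q5} --a--> {q0, q1, q2, q3, q4, q5}  [seen]
{q0, q1, q2, q3, q4, q5} --b--> {q0, q1, q2, q3, q4, q5}  [seen]
Reachable DFA states: {q0}, {q0, q1, q2, q3}, {q3, q4}, {q0, q1, q2, q3, q5}, {q0, q2, q3, q4}, {q0, q1, q3, q4}, {q0, q1, q2, q3, q4, q5}.
{q0, q2, q3, q4} is among them.

yes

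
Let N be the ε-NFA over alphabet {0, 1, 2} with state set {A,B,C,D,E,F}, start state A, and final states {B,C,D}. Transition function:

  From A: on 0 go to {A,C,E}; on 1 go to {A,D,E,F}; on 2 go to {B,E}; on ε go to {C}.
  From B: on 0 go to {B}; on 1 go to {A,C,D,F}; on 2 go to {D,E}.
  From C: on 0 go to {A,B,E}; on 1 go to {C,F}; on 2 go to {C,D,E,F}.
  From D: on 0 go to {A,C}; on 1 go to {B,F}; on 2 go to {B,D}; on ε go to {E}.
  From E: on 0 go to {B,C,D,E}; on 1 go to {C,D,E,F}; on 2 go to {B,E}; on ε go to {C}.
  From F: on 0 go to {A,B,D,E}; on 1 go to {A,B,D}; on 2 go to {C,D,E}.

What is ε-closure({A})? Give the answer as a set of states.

{A,C}

Begin with {A}.
A →ε {C}; add C.
ε-closure = {A,C}.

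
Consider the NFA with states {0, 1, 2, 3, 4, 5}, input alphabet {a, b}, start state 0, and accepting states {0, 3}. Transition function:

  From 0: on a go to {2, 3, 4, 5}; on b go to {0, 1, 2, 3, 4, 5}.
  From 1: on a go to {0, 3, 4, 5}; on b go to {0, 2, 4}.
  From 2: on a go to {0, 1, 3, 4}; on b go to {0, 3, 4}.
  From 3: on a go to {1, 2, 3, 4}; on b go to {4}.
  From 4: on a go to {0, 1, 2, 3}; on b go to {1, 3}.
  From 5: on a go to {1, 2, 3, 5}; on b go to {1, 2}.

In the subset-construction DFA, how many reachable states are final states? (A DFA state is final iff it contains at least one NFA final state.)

Start state of the DFA: {0}.
{0} --a--> {2, 3, 4, 5}  [new]
{0} --b--> {0, 1, 2, 3, 4, 5}  [new]
{2, 3, 4, 5} --a--> {0, 1, 2, 3, 4, 5}  [seen]
{2, 3, 4, 5} --b--> {0, 1, 2, 3, 4}  [new]
{0, 1, 2, 3, 4, 5} --a--> {0, 1, 2, 3, 4, 5}  [seen]
{0, 1, 2, 3, 4, 5} --b--> {0, 1, 2, 3, 4, 5}  [seen]
{0, 1, 2, 3, 4} --a--> {0, 1, 2, 3, 4, 5}  [seen]
{0, 1, 2, 3, 4} --b--> {0, 1, 2, 3, 4, 5}  [seen]
Reachable DFA states: {0}, {2, 3, 4, 5}, {0, 1, 2, 3, 4, 5}, {0, 1, 2, 3, 4}.
Accepting DFA states (contain an NFA accepting state): {0}, {2, 3, 4, 5}, {0, 1, 2, 3, 4, 5}, {0, 1, 2, 3, 4}.

4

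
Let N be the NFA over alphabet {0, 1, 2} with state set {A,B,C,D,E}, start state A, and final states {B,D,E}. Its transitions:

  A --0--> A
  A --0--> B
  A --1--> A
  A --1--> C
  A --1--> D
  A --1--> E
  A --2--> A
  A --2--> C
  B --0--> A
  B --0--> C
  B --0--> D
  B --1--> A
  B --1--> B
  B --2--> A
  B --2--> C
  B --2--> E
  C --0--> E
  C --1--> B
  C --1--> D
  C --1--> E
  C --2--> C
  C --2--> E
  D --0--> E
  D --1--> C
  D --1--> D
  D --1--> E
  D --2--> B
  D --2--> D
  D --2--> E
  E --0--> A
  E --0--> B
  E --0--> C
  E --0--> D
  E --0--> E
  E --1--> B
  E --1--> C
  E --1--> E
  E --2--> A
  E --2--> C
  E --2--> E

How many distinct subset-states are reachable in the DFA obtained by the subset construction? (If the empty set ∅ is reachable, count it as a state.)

8

Start state of the DFA: {A}.
{A} --0--> {A,B}  [new]
{A} --1--> {A,C,D,E}  [new]
{A} --2--> {A,C}  [new]
{A,B} --0--> {A,B,C,D}  [new]
{A,B} --1--> {A,B,C,D,E}  [new]
{A,B} --2--> {A,C,E}  [new]
{A,C,D,E} --0--> {A,B,C,D,E}  [seen]
{A,C,D,E} --1--> {A,B,C,D,E}  [seen]
{A,C,D,E} --2--> {A,B,C,D,E}  [seen]
{A,C} --0--> {A,B,E}  [new]
{A,C} --1--> {A,B,C,D,E}  [seen]
{A,C} --2--> {A,C,E}  [seen]
{A,B,C,D} --0--> {A,B,C,D,E}  [seen]
{A,B,C,D} --1--> {A,B,C,D,E}  [seen]
{A,B,C,D} --2--> {A,B,C,D,E}  [seen]
{A,B,C,D,E} --0--> {A,B,C,D,E}  [seen]
{A,B,C,D,E} --1--> {A,B,C,D,E}  [seen]
{A,B,C,D,E} --2--> {A,B,C,D,E}  [seen]
{A,C,E} --0--> {A,B,C,D,E}  [seen]
{A,C,E} --1--> {A,B,C,D,E}  [seen]
{A,C,E} --2--> {A,C,E}  [seen]
{A,B,E} --0--> {A,B,C,D,E}  [seen]
{A,B,E} --1--> {A,B,C,D,E}  [seen]
{A,B,E} --2--> {A,C,E}  [seen]
Reachable DFA states: {A}, {A,B}, {A,C,D,E}, {A,C}, {A,B,C,D}, {A,B,C,D,E}, {A,C,E}, {A,B,E}.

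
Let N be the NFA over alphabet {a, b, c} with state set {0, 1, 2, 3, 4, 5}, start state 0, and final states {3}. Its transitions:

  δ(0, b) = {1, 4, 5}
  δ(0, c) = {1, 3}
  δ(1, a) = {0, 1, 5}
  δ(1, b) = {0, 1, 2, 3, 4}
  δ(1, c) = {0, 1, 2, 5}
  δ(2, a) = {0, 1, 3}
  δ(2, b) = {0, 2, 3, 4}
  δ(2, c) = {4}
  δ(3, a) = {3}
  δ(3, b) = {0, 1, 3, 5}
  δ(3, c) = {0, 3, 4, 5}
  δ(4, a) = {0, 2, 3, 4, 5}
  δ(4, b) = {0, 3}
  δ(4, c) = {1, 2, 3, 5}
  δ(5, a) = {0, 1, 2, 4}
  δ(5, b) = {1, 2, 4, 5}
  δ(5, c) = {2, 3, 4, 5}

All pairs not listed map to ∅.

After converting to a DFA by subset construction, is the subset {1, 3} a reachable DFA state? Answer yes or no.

Start state of the DFA: {0}.
{0} --a--> ∅  [new]
{0} --b--> {1, 4, 5}  [new]
{0} --c--> {1, 3}  [new]
∅ --a--> ∅  [seen]
∅ --b--> ∅  [seen]
∅ --c--> ∅  [seen]
{1, 4, 5} --a--> {0, 1, 2, 3, 4, 5}  [new]
{1, 4, 5} --b--> {0, 1, 2, 3, 4, 5}  [seen]
{1, 4, 5} --c--> {0, 1, 2, 3, 4, 5}  [seen]
{1, 3} --a--> {0, 1, 3, 5}  [new]
{1, 3} --b--> {0, 1, 2, 3, 4, 5}  [seen]
{1, 3} --c--> {0, 1, 2, 3, 4, 5}  [seen]
{0, 1, 2, 3, 4, 5} --a--> {0, 1, 2, 3, 4, 5}  [seen]
{0, 1, 2, 3, 4, 5} --b--> {0, 1, 2, 3, 4, 5}  [seen]
{0, 1, 2, 3, 4, 5} --c--> {0, 1, 2, 3, 4, 5}  [seen]
{0, 1, 3, 5} --a--> {0, 1, 2, 3, 4, 5}  [seen]
{0, 1, 3, 5} --b--> {0, 1, 2, 3, 4, 5}  [seen]
{0, 1, 3, 5} --c--> {0, 1, 2, 3, 4, 5}  [seen]
Reachable DFA states: {0}, ∅, {1, 4, 5}, {1, 3}, {0, 1, 2, 3, 4, 5}, {0, 1, 3, 5}.
{1, 3} is among them.

yes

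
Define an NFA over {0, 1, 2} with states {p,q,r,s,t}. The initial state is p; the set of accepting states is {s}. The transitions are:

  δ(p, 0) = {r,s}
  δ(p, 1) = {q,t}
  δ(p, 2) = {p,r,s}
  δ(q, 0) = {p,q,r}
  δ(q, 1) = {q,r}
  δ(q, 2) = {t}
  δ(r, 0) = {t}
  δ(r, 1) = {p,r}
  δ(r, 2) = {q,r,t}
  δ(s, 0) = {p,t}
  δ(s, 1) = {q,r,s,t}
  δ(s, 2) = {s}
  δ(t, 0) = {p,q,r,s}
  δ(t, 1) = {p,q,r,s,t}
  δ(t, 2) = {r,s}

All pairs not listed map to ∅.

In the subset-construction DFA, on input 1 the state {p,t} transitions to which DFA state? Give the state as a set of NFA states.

{p,q,r,s,t}

δ(p,1) = {q,t}; δ(t,1) = {p,q,r,s,t}.
Union: {p,q,r,s,t}.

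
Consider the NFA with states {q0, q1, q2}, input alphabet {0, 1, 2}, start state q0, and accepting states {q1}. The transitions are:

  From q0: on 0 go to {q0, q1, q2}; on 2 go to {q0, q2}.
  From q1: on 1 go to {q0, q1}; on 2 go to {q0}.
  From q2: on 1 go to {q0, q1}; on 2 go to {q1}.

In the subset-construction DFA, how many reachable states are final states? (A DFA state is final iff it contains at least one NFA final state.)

2

Start state of the DFA: {q0}.
{q0} --0--> {q0, q1, q2}  [new]
{q0} --1--> ∅  [new]
{q0} --2--> {q0, q2}  [new]
{q0, q1, q2} --0--> {q0, q1, q2}  [seen]
{q0, q1, q2} --1--> {q0, q1}  [new]
{q0, q1, q2} --2--> {q0, q1, q2}  [seen]
∅ --0--> ∅  [seen]
∅ --1--> ∅  [seen]
∅ --2--> ∅  [seen]
{q0, q2} --0--> {q0, q1, q2}  [seen]
{q0, q2} --1--> {q0, q1}  [seen]
{q0, q2} --2--> {q0, q1, q2}  [seen]
{q0, q1} --0--> {q0, q1, q2}  [seen]
{q0, q1} --1--> {q0, q1}  [seen]
{q0, q1} --2--> {q0, q2}  [seen]
Reachable DFA states: {q0}, {q0, q1, q2}, ∅, {q0, q2}, {q0, q1}.
Accepting DFA states (contain an NFA accepting state): {q0, q1, q2}, {q0, q1}.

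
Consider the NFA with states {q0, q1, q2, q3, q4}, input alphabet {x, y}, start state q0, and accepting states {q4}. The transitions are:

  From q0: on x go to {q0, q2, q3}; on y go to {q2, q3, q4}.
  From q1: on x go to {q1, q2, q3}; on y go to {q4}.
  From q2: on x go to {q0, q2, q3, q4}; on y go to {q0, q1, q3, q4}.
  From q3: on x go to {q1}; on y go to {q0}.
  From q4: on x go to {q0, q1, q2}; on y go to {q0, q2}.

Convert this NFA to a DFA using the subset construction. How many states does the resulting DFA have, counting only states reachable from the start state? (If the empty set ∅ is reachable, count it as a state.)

4

Start state of the DFA: {q0}.
{q0} --x--> {q0, q2, q3}  [new]
{q0} --y--> {q2, q3, q4}  [new]
{q0, q2, q3} --x--> {q0, q1, q2, q3, q4}  [new]
{q0, q2, q3} --y--> {q0, q1, q2, q3, q4}  [seen]
{q2, q3, q4} --x--> {q0, q1, q2, q3, q4}  [seen]
{q2, q3, q4} --y--> {q0, q1, q2, q3, q4}  [seen]
{q0, q1, q2, q3, q4} --x--> {q0, q1, q2, q3, q4}  [seen]
{q0, q1, q2, q3, q4} --y--> {q0, q1, q2, q3, q4}  [seen]
Reachable DFA states: {q0}, {q0, q2, q3}, {q2, q3, q4}, {q0, q1, q2, q3, q4}.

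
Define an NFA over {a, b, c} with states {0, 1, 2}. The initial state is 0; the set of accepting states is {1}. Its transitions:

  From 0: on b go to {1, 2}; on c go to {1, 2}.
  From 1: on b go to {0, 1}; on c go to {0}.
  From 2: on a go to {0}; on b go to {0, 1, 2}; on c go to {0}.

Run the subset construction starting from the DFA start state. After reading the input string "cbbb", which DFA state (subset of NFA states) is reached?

Start: {0}.
δ(0,c) = {1, 2}.
Union: {1, 2}.
After c: {1, 2}.
δ(1,b) = {0, 1}; δ(2,b) = {0, 1, 2}.
Union: {0, 1, 2}.
After b: {0, 1, 2}.
δ(0,b) = {1, 2}; δ(1,b) = {0, 1}; δ(2,b) = {0, 1, 2}.
Union: {0, 1, 2}.
After b: {0, 1, 2}.
δ(0,b) = {1, 2}; δ(1,b) = {0, 1}; δ(2,b) = {0, 1, 2}.
Union: {0, 1, 2}.
After b: {0, 1, 2}.

{0, 1, 2}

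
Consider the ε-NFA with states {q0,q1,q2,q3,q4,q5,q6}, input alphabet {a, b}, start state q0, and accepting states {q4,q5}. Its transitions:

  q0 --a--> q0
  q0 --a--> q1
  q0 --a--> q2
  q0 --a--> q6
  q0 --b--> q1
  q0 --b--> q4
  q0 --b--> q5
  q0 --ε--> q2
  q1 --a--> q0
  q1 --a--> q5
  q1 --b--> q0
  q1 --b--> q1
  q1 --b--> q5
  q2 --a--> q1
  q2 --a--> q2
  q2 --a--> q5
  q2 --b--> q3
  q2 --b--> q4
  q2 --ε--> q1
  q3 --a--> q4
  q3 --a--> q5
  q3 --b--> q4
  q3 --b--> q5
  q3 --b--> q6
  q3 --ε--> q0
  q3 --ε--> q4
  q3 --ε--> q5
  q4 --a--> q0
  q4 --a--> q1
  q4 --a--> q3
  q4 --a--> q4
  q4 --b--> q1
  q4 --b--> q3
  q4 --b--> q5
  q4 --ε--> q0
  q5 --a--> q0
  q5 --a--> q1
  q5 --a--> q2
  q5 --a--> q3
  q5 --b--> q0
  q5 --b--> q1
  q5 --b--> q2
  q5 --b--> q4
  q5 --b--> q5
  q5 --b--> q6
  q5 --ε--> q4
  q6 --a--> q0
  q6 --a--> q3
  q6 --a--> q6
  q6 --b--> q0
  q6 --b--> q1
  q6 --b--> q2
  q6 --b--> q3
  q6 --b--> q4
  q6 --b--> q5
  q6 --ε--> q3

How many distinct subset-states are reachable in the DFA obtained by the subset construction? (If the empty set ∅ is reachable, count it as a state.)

3

Start state of the DFA: {q0,q1,q2} (ε-closure of the NFA start).
{q0,q1,q2} --a--> {q0,q1,q2,q3,q4,q5,q6}  [new]
{q0,q1,q2} --b--> {q0,q1,q2,q3,q4,q5}  [new]
{q0,q1,q2,q3,q4,q5,q6} --a--> {q0,q1,q2,q3,q4,q5,q6}  [seen]
{q0,q1,q2,q3,q4,q5,q6} --b--> {q0,q1,q2,q3,q4,q5,q6}  [seen]
{q0,q1,q2,q3,q4,q5} --a--> {q0,q1,q2,q3,q4,q5,q6}  [seen]
{q0,q1,q2,q3,q4,q5} --b--> {q0,q1,q2,q3,q4,q5,q6}  [seen]
Reachable DFA states: {q0,q1,q2}, {q0,q1,q2,q3,q4,q5,q6}, {q0,q1,q2,q3,q4,q5}.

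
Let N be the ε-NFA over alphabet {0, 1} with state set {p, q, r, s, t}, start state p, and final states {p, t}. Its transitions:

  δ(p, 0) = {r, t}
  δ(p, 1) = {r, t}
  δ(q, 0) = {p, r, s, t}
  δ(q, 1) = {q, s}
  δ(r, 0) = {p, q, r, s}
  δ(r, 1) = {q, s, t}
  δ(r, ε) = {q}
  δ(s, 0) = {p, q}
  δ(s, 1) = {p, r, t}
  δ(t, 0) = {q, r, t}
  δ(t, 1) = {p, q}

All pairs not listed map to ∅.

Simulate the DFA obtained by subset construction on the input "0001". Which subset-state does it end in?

Start: {p}.
δ(p,0) = {r, t}.
Union: {r, t}.
ε-closure gives {q, r, t}.
After 0: {q, r, t}.
δ(q,0) = {p, r, s, t}; δ(r,0) = {p, q, r, s}; δ(t,0) = {q, r, t}.
Union: {p, q, r, s, t}.
After 0: {p, q, r, s, t}.
δ(p,0) = {r, t}; δ(q,0) = {p, r, s, t}; δ(r,0) = {p, q, r, s}; δ(s,0) = {p, q}; δ(t,0) = {q, r, t}.
Union: {p, q, r, s, t}.
After 0: {p, q, r, s, t}.
δ(p,1) = {r, t}; δ(q,1) = {q, s}; δ(r,1) = {q, s, t}; δ(s,1) = {p, r, t}; δ(t,1) = {p, q}.
Union: {p, q, r, s, t}.
After 1: {p, q, r, s, t}.

{p, q, r, s, t}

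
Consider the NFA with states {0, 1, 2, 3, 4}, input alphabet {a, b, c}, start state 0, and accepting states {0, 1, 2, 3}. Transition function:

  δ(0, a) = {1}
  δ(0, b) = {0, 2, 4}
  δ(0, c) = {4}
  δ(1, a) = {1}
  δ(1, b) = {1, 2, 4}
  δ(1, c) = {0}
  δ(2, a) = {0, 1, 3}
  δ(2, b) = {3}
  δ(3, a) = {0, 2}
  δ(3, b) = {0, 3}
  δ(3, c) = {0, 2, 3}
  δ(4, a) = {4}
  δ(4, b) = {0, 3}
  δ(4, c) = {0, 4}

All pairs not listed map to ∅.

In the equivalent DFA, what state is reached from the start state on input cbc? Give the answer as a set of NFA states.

Start: {0}.
δ(0,c) = {4}.
Union: {4}.
After c: {4}.
δ(4,b) = {0, 3}.
Union: {0, 3}.
After b: {0, 3}.
δ(0,c) = {4}; δ(3,c) = {0, 2, 3}.
Union: {0, 2, 3, 4}.
After c: {0, 2, 3, 4}.

{0, 2, 3, 4}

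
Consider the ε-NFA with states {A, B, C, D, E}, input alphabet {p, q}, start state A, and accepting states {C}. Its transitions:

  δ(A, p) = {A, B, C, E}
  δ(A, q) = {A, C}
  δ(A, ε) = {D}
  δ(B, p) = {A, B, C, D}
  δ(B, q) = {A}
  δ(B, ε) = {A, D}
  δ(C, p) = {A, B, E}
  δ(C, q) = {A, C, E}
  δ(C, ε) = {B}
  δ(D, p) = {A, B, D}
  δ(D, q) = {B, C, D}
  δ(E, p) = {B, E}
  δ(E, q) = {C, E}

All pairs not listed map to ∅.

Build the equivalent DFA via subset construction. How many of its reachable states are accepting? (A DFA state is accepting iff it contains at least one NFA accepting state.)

2

Start state of the DFA: {A, D} (ε-closure of the NFA start).
{A, D} --p--> {A, B, C, D, E}  [new]
{A, D} --q--> {A, B, C, D}  [new]
{A, B, C, D, E} --p--> {A, B, C, D, E}  [seen]
{A, B, C, D, E} --q--> {A, B, C, D, E}  [seen]
{A, B, C, D} --p--> {A, B, C, D, E}  [seen]
{A, B, C, D} --q--> {A, B, C, D, E}  [seen]
Reachable DFA states: {A, D}, {A, B, C, D, E}, {A, B, C, D}.
Accepting DFA states (contain an NFA accepting state): {A, B, C, D, E}, {A, B, C, D}.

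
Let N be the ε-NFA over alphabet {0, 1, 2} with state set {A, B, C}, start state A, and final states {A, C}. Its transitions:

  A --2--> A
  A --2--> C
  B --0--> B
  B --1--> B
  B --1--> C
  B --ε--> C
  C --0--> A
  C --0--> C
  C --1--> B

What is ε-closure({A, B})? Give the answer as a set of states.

Begin with {A, B}.
B →ε {C}; add C.
ε-closure = {A, B, C}.

{A, B, C}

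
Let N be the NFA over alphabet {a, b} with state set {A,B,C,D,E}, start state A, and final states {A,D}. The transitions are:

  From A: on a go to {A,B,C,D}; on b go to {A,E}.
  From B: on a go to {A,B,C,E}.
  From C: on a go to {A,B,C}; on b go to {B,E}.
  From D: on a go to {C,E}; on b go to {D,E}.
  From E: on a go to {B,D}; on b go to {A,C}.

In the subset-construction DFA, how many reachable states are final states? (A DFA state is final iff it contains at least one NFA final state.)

Start state of the DFA: {A}.
{A} --a--> {A,B,C,D}  [new]
{A} --b--> {A,E}  [new]
{A,B,C,D} --a--> {A,B,C,D,E}  [new]
{A,B,C,D} --b--> {A,B,D,E}  [new]
{A,E} --a--> {A,B,C,D}  [seen]
{A,E} --b--> {A,C,E}  [new]
{A,B,C,D,E} --a--> {A,B,C,D,E}  [seen]
{A,B,C,D,E} --b--> {A,B,C,D,E}  [seen]
{A,B,D,E} --a--> {A,B,C,D,E}  [seen]
{A,B,D,E} --b--> {A,C,D,E}  [new]
{A,C,E} --a--> {A,B,C,D}  [seen]
{A,C,E} --b--> {A,B,C,E}  [new]
{A,C,D,E} --a--> {A,B,C,D,E}  [seen]
{A,C,D,E} --b--> {A,B,C,D,E}  [seen]
{A,B,C,E} --a--> {A,B,C,D,E}  [seen]
{A,B,C,E} --b--> {A,B,C,E}  [seen]
Reachable DFA states: {A}, {A,B,C,D}, {A,E}, {A,B,C,D,E}, {A,B,D,E}, {A,C,E}, {A,C,D,E}, {A,B,C,E}.
Accepting DFA states (contain an NFA accepting state): {A}, {A,B,C,D}, {A,E}, {A,B,C,D,E}, {A,B,D,E}, {A,C,E}, {A,C,D,E}, {A,B,C,E}.

8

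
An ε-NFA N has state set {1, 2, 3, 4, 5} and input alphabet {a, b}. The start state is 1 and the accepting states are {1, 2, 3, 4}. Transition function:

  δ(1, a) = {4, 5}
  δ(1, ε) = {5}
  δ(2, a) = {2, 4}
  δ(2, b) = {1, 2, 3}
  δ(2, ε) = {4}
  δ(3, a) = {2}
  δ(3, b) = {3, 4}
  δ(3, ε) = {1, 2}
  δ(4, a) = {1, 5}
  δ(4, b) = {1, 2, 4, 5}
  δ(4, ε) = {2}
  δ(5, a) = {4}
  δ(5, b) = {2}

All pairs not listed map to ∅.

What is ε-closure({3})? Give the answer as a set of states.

Begin with {3}.
3 →ε {1, 2}; add 1, 2.
2 →ε {4}; add 4.
1 →ε {5}; add 5.
ε-closure = {1, 2, 3, 4, 5}.

{1, 2, 3, 4, 5}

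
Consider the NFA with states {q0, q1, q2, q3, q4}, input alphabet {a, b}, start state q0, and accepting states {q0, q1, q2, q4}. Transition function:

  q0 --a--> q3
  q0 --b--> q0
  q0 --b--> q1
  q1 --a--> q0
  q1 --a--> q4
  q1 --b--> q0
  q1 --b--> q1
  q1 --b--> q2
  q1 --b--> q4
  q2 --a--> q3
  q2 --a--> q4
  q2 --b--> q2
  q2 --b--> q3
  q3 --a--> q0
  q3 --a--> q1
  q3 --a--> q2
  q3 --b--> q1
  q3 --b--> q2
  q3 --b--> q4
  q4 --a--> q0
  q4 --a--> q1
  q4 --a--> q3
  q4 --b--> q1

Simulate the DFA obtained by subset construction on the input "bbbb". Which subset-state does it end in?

{q0, q1, q2, q3, q4}

Start: {q0}.
δ(q0,b) = {q0, q1}.
Union: {q0, q1}.
After b: {q0, q1}.
δ(q0,b) = {q0, q1}; δ(q1,b) = {q0, q1, q2, q4}.
Union: {q0, q1, q2, q4}.
After b: {q0, q1, q2, q4}.
δ(q0,b) = {q0, q1}; δ(q1,b) = {q0, q1, q2, q4}; δ(q2,b) = {q2, q3}; δ(q4,b) = {q1}.
Union: {q0, q1, q2, q3, q4}.
After b: {q0, q1, q2, q3, q4}.
δ(q0,b) = {q0, q1}; δ(q1,b) = {q0, q1, q2, q4}; δ(q2,b) = {q2, q3}; δ(q3,b) = {q1, q2, q4}; δ(q4,b) = {q1}.
Union: {q0, q1, q2, q3, q4}.
After b: {q0, q1, q2, q3, q4}.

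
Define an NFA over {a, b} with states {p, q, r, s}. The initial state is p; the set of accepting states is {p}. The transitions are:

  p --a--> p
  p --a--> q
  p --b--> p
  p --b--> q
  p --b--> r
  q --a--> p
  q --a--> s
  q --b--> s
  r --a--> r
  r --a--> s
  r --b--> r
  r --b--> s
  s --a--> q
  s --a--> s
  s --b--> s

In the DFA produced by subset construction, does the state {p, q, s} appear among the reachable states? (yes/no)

yes

Start state of the DFA: {p}.
{p} --a--> {p, q}  [new]
{p} --b--> {p, q, r}  [new]
{p, q} --a--> {p, q, s}  [new]
{p, q} --b--> {p, q, r, s}  [new]
{p, q, r} --a--> {p, q, r, s}  [seen]
{p, q, r} --b--> {p, q, r, s}  [seen]
{p, q, s} --a--> {p, q, s}  [seen]
{p, q, s} --b--> {p, q, r, s}  [seen]
{p, q, r, s} --a--> {p, q, r, s}  [seen]
{p, q, r, s} --b--> {p, q, r, s}  [seen]
Reachable DFA states: {p}, {p, q}, {p, q, r}, {p, q, s}, {p, q, r, s}.
{p, q, s} is among them.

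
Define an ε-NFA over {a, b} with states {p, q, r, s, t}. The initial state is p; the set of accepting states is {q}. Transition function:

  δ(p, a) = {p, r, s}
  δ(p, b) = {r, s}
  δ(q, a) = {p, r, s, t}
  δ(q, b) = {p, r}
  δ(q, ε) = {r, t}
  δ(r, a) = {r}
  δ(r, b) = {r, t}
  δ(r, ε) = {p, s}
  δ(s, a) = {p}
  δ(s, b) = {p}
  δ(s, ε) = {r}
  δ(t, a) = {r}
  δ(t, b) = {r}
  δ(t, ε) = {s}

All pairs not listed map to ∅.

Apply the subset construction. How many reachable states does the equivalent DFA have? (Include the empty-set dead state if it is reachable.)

3

Start state of the DFA: {p} (ε-closure of the NFA start).
{p} --a--> {p, r, s}  [new]
{p} --b--> {p, r, s}  [seen]
{p, r, s} --a--> {p, r, s}  [seen]
{p, r, s} --b--> {p, r, s, t}  [new]
{p, r, s, t} --a--> {p, r, s}  [seen]
{p, r, s, t} --b--> {p, r, s, t}  [seen]
Reachable DFA states: {p}, {p, r, s}, {p, r, s, t}.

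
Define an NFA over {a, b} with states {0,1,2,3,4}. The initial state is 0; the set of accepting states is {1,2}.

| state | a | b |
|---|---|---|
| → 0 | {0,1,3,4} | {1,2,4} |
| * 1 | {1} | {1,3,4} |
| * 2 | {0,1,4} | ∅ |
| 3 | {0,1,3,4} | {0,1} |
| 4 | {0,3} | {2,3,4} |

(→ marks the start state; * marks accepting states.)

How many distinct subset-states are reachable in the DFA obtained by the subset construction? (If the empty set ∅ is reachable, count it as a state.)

Start state of the DFA: {0}.
{0} --a--> {0,1,3,4}  [new]
{0} --b--> {1,2,4}  [new]
{0,1,3,4} --a--> {0,1,3,4}  [seen]
{0,1,3,4} --b--> {0,1,2,3,4}  [new]
{1,2,4} --a--> {0,1,3,4}  [seen]
{1,2,4} --b--> {1,2,3,4}  [new]
{0,1,2,3,4} --a--> {0,1,3,4}  [seen]
{0,1,2,3,4} --b--> {0,1,2,3,4}  [seen]
{1,2,3,4} --a--> {0,1,3,4}  [seen]
{1,2,3,4} --b--> {0,1,2,3,4}  [seen]
Reachable DFA states: {0}, {0,1,3,4}, {1,2,4}, {0,1,2,3,4}, {1,2,3,4}.

5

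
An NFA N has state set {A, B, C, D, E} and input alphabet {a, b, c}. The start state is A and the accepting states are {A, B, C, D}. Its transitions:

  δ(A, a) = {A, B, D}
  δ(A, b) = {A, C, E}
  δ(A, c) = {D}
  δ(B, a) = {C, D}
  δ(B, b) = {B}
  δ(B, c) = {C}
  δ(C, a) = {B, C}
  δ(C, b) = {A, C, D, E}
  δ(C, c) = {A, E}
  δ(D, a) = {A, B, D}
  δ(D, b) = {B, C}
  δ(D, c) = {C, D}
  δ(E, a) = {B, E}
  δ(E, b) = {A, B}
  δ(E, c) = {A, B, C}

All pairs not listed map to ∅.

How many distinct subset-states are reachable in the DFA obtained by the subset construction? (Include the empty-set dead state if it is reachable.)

11

Start state of the DFA: {A}.
{A} --a--> {A, B, D}  [new]
{A} --b--> {A, C, E}  [new]
{A} --c--> {D}  [new]
{A, B, D} --a--> {A, B, C, D}  [new]
{A, B, D} --b--> {A, B, C, E}  [new]
{A, B, D} --c--> {C, D}  [new]
{A, C, E} --a--> {A, B, C, D, E}  [new]
{A, C, E} --b--> {A, B, C, D, E}  [seen]
{A, C, E} --c--> {A, B, C, D, E}  [seen]
{D} --a--> {A, B, D}  [seen]
{D} --b--> {B, C}  [new]
{D} --c--> {C, D}  [seen]
{A, B, C, D} --a--> {A, B, C, D}  [seen]
{A, B, C, D} --b--> {A, B, C, D, E}  [seen]
{A, B, C, D} --c--> {A, C, D, E}  [new]
{A, B, C, E} --a--> {A, B, C, D, E}  [seen]
{A, B, C, E} --b--> {A, B, C, D, E}  [seen]
{A, B, C, E} --c--> {A, B, C, D, E}  [seen]
{C, D} --a--> {A, B, C, D}  [seen]
{C, D} --b--> {A, B, C, D, E}  [seen]
{C, D} --c--> {A, C, D, E}  [seen]
{A, B, C, D, E} --a--> {A, B, C, D, E}  [seen]
{A, B, C, D, E} --b--> {A, B, C, D, E}  [seen]
{A, B, C, D, E} --c--> {A, B, C, D, E}  [seen]
{B, C} --a--> {B, C, D}  [new]
{B, C} --b--> {A, B, C, D, E}  [seen]
{B, C} --c--> {A, C, E}  [seen]
{A, C, D, E} --a--> {A, B, C, D, E}  [seen]
{A, C, D, E} --b--> {A, B, C, D, E}  [seen]
{A, C, D, E} --c--> {A, B, C, D, E}  [seen]
{B, C, D} --a--> {A, B, C, D}  [seen]
{B, C, D} --b--> {A, B, C, D, E}  [seen]
{B, C, D} --c--> {A, C, D, E}  [seen]
Reachable DFA states: {A}, {A, B, D}, {A, C, E}, {D}, {A, B, C, D}, {A, B, C, E}, {C, D}, {A, B, C, D, E}, {B, C}, {A, C, D, E}, {B, C, D}.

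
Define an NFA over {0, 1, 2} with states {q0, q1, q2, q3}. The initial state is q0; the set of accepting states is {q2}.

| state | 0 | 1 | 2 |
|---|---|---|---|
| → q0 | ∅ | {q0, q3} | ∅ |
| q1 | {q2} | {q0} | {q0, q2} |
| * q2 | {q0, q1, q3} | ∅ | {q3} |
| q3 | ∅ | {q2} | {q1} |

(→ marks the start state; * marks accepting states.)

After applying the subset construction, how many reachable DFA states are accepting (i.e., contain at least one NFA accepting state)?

Start state of the DFA: {q0}.
{q0} --0--> ∅  [new]
{q0} --1--> {q0, q3}  [new]
{q0} --2--> ∅  [seen]
∅ --0--> ∅  [seen]
∅ --1--> ∅  [seen]
∅ --2--> ∅  [seen]
{q0, q3} --0--> ∅  [seen]
{q0, q3} --1--> {q0, q2, q3}  [new]
{q0, q3} --2--> {q1}  [new]
{q0, q2, q3} --0--> {q0, q1, q3}  [new]
{q0, q2, q3} --1--> {q0, q2, q3}  [seen]
{q0, q2, q3} --2--> {q1, q3}  [new]
{q1} --0--> {q2}  [new]
{q1} --1--> {q0}  [seen]
{q1} --2--> {q0, q2}  [new]
{q0, q1, q3} --0--> {q2}  [seen]
{q0, q1, q3} --1--> {q0, q2, q3}  [seen]
{q0, q1, q3} --2--> {q0, q1, q2}  [new]
{q1, q3} --0--> {q2}  [seen]
{q1, q3} --1--> {q0, q2}  [seen]
{q1, q3} --2--> {q0, q1, q2}  [seen]
{q2} --0--> {q0, q1, q3}  [seen]
{q2} --1--> ∅  [seen]
{q2} --2--> {q3}  [new]
{q0, q2} --0--> {q0, q1, q3}  [seen]
{q0, q2} --1--> {q0, q3}  [seen]
{q0, q2} --2--> {q3}  [seen]
{q0, q1, q2} --0--> {q0, q1, q2, q3}  [new]
{q0, q1, q2} --1--> {q0, q3}  [seen]
{q0, q1, q2} --2--> {q0, q2, q3}  [seen]
{q3} --0--> ∅  [seen]
{q3} --1--> {q2}  [seen]
{q3} --2--> {q1}  [seen]
{q0, q1, q2, q3} --0--> {q0, q1, q2, q3}  [seen]
{q0, q1, q2, q3} --1--> {q0, q2, q3}  [seen]
{q0, q1, q2, q3} --2--> {q0, q1, q2, q3}  [seen]
Reachable DFA states: {q0}, ∅, {q0, q3}, {q0, q2, q3}, {q1}, {q0, q1, q3}, {q1, q3}, {q2}, {q0, q2}, {q0, q1, q2}, {q3}, {q0, q1, q2, q3}.
Accepting DFA states (contain an NFA accepting state): {q0, q2, q3}, {q2}, {q0, q2}, {q0, q1, q2}, {q0, q1, q2, q3}.

5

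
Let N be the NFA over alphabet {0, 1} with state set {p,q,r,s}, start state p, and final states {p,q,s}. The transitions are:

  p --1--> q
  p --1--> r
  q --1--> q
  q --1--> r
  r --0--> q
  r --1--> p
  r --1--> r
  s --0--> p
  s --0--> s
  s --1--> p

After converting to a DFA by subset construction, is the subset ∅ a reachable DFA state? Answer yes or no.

yes

Start state of the DFA: {p}.
{p} --0--> ∅  [new]
{p} --1--> {q,r}  [new]
∅ --0--> ∅  [seen]
∅ --1--> ∅  [seen]
{q,r} --0--> {q}  [new]
{q,r} --1--> {p,q,r}  [new]
{q} --0--> ∅  [seen]
{q} --1--> {q,r}  [seen]
{p,q,r} --0--> {q}  [seen]
{p,q,r} --1--> {p,q,r}  [seen]
Reachable DFA states: {p}, ∅, {q,r}, {q}, {p,q,r}.
∅ is among them.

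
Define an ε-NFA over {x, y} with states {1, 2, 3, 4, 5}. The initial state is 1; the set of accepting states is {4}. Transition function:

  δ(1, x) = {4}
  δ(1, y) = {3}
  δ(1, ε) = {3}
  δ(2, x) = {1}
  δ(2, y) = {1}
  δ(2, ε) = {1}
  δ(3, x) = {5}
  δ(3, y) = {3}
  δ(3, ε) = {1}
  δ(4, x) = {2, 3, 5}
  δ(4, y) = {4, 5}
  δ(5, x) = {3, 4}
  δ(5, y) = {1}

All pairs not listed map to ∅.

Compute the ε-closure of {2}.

Begin with {2}.
2 →ε {1}; add 1.
1 →ε {3}; add 3.
ε-closure = {1, 2, 3}.

{1, 2, 3}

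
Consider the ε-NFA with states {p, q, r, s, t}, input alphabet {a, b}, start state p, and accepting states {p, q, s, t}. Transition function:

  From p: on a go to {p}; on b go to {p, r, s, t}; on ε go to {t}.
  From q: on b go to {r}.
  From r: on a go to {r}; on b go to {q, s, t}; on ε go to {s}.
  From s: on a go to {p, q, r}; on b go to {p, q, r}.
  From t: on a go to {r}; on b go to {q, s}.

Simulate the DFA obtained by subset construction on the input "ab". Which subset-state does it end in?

{p, q, r, s, t}

Start: {p, t}.
δ(p,a) = {p}; δ(t,a) = {r}.
Union: {p, r}.
ε-closure gives {p, r, s, t}.
After a: {p, r, s, t}.
δ(p,b) = {p, r, s, t}; δ(r,b) = {q, s, t}; δ(s,b) = {p, q, r}; δ(t,b) = {q, s}.
Union: {p, q, r, s, t}.
After b: {p, q, r, s, t}.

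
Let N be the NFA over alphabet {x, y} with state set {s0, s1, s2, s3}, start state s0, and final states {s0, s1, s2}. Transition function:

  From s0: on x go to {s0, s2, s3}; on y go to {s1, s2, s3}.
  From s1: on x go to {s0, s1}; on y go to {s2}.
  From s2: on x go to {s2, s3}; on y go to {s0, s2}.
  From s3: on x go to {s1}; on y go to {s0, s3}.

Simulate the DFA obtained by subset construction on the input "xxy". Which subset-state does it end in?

Start: {s0}.
δ(s0,x) = {s0, s2, s3}.
Union: {s0, s2, s3}.
After x: {s0, s2, s3}.
δ(s0,x) = {s0, s2, s3}; δ(s2,x) = {s2, s3}; δ(s3,x) = {s1}.
Union: {s0, s1, s2, s3}.
After x: {s0, s1, s2, s3}.
δ(s0,y) = {s1, s2, s3}; δ(s1,y) = {s2}; δ(s2,y) = {s0, s2}; δ(s3,y) = {s0, s3}.
Union: {s0, s1, s2, s3}.
After y: {s0, s1, s2, s3}.

{s0, s1, s2, s3}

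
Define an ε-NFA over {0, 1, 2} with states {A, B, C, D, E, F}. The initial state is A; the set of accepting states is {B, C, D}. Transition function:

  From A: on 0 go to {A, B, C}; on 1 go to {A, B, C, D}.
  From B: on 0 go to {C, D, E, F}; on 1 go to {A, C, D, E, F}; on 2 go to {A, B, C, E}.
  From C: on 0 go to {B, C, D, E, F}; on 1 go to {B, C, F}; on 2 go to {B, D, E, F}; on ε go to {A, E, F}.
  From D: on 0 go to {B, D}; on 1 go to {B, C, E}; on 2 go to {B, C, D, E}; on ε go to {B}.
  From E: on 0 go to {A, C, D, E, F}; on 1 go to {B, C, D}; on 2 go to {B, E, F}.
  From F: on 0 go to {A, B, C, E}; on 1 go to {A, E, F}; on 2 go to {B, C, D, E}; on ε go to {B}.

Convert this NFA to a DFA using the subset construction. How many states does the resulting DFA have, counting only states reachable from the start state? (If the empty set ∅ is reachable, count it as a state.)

Start state of the DFA: {A} (ε-closure of the NFA start).
{A} --0--> {A, B, C, E, F}  [new]
{A} --1--> {A, B, C, D, E, F}  [new]
{A} --2--> ∅  [new]
{A, B, C, E, F} --0--> {A, B, C, D, E, F}  [seen]
{A, B, C, E, F} --1--> {A, B, C, D, E, F}  [seen]
{A, B, C, E, F} --2--> {A, B, C, D, E, F}  [seen]
{A, B, C, D, E, F} --0--> {A, B, C, D, E, F}  [seen]
{A, B, C, D, E, F} --1--> {A, B, C, D, E, F}  [seen]
{A, B, C, D, E, F} --2--> {A, B, C, D, E, F}  [seen]
∅ --0--> ∅  [seen]
∅ --1--> ∅  [seen]
∅ --2--> ∅  [seen]
Reachable DFA states: {A}, {A, B, C, E, F}, {A, B, C, D, E, F}, ∅.

4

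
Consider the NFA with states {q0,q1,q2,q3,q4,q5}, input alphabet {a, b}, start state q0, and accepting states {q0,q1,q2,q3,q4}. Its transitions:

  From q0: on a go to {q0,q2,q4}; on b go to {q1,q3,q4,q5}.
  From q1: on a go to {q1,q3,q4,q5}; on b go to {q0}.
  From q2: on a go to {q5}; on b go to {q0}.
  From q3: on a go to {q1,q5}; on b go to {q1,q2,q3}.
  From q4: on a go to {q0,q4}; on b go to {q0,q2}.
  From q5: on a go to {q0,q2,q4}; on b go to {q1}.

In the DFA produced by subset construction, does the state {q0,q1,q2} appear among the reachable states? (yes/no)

Start state of the DFA: {q0}.
{q0} --a--> {q0,q2,q4}  [new]
{q0} --b--> {q1,q3,q4,q5}  [new]
{q0,q2,q4} --a--> {q0,q2,q4,q5}  [new]
{q0,q2,q4} --b--> {q0,q1,q2,q3,q4,q5}  [new]
{q1,q3,q4,q5} --a--> {q0,q1,q2,q3,q4,q5}  [seen]
{q1,q3,q4,q5} --b--> {q0,q1,q2,q3}  [new]
{q0,q2,q4,q5} --a--> {q0,q2,q4,q5}  [seen]
{q0,q2,q4,q5} --b--> {q0,q1,q2,q3,q4,q5}  [seen]
{q0,q1,q2,q3,q4,q5} --a--> {q0,q1,q2,q3,q4,q5}  [seen]
{q0,q1,q2,q3,q4,q5} --b--> {q0,q1,q2,q3,q4,q5}  [seen]
{q0,q1,q2,q3} --a--> {q0,q1,q2,q3,q4,q5}  [seen]
{q0,q1,q2,q3} --b--> {q0,q1,q2,q3,q4,q5}  [seen]
Reachable DFA states: {q0}, {q0,q2,q4}, {q1,q3,q4,q5}, {q0,q2,q4,q5}, {q0,q1,q2,q3,q4,q5}, {q0,q1,q2,q3}.
{q0,q1,q2} is not among them.

no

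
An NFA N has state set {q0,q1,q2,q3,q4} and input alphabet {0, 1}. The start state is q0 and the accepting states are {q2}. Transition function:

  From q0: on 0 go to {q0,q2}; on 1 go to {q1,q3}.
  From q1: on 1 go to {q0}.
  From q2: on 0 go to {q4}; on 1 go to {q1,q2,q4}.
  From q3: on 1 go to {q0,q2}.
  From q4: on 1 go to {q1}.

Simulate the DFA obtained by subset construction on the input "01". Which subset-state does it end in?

Start: {q0}.
δ(q0,0) = {q0,q2}.
Union: {q0,q2}.
After 0: {q0,q2}.
δ(q0,1) = {q1,q3}; δ(q2,1) = {q1,q2,q4}.
Union: {q1,q2,q3,q4}.
After 1: {q1,q2,q3,q4}.

{q1,q2,q3,q4}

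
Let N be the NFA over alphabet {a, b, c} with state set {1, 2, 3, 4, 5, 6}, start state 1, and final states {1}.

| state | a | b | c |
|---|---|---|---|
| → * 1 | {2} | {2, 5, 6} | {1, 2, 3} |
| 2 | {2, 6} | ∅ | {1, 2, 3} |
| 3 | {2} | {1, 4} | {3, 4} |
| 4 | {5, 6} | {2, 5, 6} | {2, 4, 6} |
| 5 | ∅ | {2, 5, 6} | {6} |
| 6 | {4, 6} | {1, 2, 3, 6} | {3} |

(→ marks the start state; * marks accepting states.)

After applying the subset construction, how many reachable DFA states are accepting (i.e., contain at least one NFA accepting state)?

Start state of the DFA: {1}.
{1} --a--> {2}  [new]
{1} --b--> {2, 5, 6}  [new]
{1} --c--> {1, 2, 3}  [new]
{2} --a--> {2, 6}  [new]
{2} --b--> ∅  [new]
{2} --c--> {1, 2, 3}  [seen]
{2, 5, 6} --a--> {2, 4, 6}  [new]
{2, 5, 6} --b--> {1, 2, 3, 5, 6}  [new]
{2, 5, 6} --c--> {1, 2, 3, 6}  [new]
{1, 2, 3} --a--> {2, 6}  [seen]
{1, 2, 3} --b--> {1, 2, 4, 5, 6}  [new]
{1, 2, 3} --c--> {1, 2, 3, 4}  [new]
{2, 6} --a--> {2, 4, 6}  [seen]
{2, 6} --b--> {1, 2, 3, 6}  [seen]
{2, 6} --c--> {1, 2, 3}  [seen]
∅ --a--> ∅  [seen]
∅ --b--> ∅  [seen]
∅ --c--> ∅  [seen]
{2, 4, 6} --a--> {2, 4, 5, 6}  [new]
{2, 4, 6} --b--> {1, 2, 3, 5, 6}  [seen]
{2, 4, 6} --c--> {1, 2, 3, 4, 6}  [new]
{1, 2, 3, 5, 6} --a--> {2, 4, 6}  [seen]
{1, 2, 3, 5, 6} --b--> {1, 2, 3, 4, 5, 6}  [new]
{1, 2, 3, 5, 6} --c--> {1, 2, 3, 4, 6}  [seen]
{1, 2, 3, 6} --a--> {2, 4, 6}  [seen]
{1, 2, 3, 6} --b--> {1, 2, 3, 4, 5, 6}  [seen]
{1, 2, 3, 6} --c--> {1, 2, 3, 4}  [seen]
{1, 2, 4, 5, 6} --a--> {2, 4, 5, 6}  [seen]
{1, 2, 4, 5, 6} --b--> {1, 2, 3, 5, 6}  [seen]
{1, 2, 4, 5, 6} --c--> {1, 2, 3, 4, 6}  [seen]
{1, 2, 3, 4} --a--> {2, 5, 6}  [seen]
{1, 2, 3, 4} --b--> {1, 2, 4, 5, 6}  [seen]
{1, 2, 3, 4} --c--> {1, 2, 3, 4, 6}  [seen]
{2, 4, 5, 6} --a--> {2, 4, 5, 6}  [seen]
{2, 4, 5, 6} --b--> {1, 2, 3, 5, 6}  [seen]
{2, 4, 5, 6} --c--> {1, 2, 3, 4, 6}  [seen]
{1, 2, 3, 4, 6} --a--> {2, 4, 5, 6}  [seen]
{1, 2, 3, 4, 6} --b--> {1, 2, 3, 4, 5, 6}  [seen]
{1, 2, 3, 4, 6} --c--> {1, 2, 3, 4, 6}  [seen]
{1, 2, 3, 4, 5, 6} --a--> {2, 4, 5, 6}  [seen]
{1, 2, 3, 4, 5, 6} --b--> {1, 2, 3, 4, 5, 6}  [seen]
{1, 2, 3, 4, 5, 6} --c--> {1, 2, 3, 4, 6}  [seen]
Reachable DFA states: {1}, {2}, {2, 5, 6}, {1, 2, 3}, {2, 6}, ∅, {2, 4, 6}, {1, 2, 3, 5, 6}, {1, 2, 3, 6}, {1, 2, 4, 5, 6}, {1, 2, 3, 4}, {2, 4, 5, 6}, {1, 2, 3, 4, 6}, {1, 2, 3, 4, 5, 6}.
Accepting DFA states (contain an NFA accepting state): {1}, {1, 2, 3}, {1, 2, 3, 5, 6}, {1, 2, 3, 6}, {1, 2, 4, 5, 6}, {1, 2, 3, 4}, {1, 2, 3, 4, 6}, {1, 2, 3, 4, 5, 6}.

8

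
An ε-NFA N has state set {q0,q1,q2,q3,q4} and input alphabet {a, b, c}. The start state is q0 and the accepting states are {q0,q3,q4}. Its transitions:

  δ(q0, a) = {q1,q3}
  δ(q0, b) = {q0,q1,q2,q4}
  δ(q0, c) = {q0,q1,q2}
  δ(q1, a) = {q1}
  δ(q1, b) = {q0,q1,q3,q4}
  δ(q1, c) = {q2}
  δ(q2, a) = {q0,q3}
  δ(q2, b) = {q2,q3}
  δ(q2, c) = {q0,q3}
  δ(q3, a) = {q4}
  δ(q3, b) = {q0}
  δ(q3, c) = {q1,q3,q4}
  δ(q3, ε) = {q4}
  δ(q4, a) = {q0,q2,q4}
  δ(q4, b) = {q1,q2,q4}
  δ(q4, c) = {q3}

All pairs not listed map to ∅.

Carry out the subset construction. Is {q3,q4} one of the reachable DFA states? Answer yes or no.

Start state of the DFA: {q0} (ε-closure of the NFA start).
{q0} --a--> {q1,q3,q4}  [new]
{q0} --b--> {q0,q1,q2,q4}  [new]
{q0} --c--> {q0,q1,q2}  [new]
{q1,q3,q4} --a--> {q0,q1,q2,q4}  [seen]
{q1,q3,q4} --b--> {q0,q1,q2,q3,q4}  [new]
{q1,q3,q4} --c--> {q1,q2,q3,q4}  [new]
{q0,q1,q2,q4} --a--> {q0,q1,q2,q3,q4}  [seen]
{q0,q1,q2,q4} --b--> {q0,q1,q2,q3,q4}  [seen]
{q0,q1,q2,q4} --c--> {q0,q1,q2,q3,q4}  [seen]
{q0,q1,q2} --a--> {q0,q1,q3,q4}  [new]
{q0,q1,q2} --b--> {q0,q1,q2,q3,q4}  [seen]
{q0,q1,q2} --c--> {q0,q1,q2,q3,q4}  [seen]
{q0,q1,q2,q3,q4} --a--> {q0,q1,q2,q3,q4}  [seen]
{q0,q1,q2,q3,q4} --b--> {q0,q1,q2,q3,q4}  [seen]
{q0,q1,q2,q3,q4} --c--> {q0,q1,q2,q3,q4}  [seen]
{q1,q2,q3,q4} --a--> {q0,q1,q2,q3,q4}  [seen]
{q1,q2,q3,q4} --b--> {q0,q1,q2,q3,q4}  [seen]
{q1,q2,q3,q4} --c--> {q0,q1,q2,q3,q4}  [seen]
{q0,q1,q3,q4} --a--> {q0,q1,q2,q3,q4}  [seen]
{q0,q1,q3,q4} --b--> {q0,q1,q2,q3,q4}  [seen]
{q0,q1,q3,q4} --c--> {q0,q1,q2,q3,q4}  [seen]
Reachable DFA states: {q0}, {q1,q3,q4}, {q0,q1,q2,q4}, {q0,q1,q2}, {q0,q1,q2,q3,q4}, {q1,q2,q3,q4}, {q0,q1,q3,q4}.
{q3,q4} is not among them.

no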